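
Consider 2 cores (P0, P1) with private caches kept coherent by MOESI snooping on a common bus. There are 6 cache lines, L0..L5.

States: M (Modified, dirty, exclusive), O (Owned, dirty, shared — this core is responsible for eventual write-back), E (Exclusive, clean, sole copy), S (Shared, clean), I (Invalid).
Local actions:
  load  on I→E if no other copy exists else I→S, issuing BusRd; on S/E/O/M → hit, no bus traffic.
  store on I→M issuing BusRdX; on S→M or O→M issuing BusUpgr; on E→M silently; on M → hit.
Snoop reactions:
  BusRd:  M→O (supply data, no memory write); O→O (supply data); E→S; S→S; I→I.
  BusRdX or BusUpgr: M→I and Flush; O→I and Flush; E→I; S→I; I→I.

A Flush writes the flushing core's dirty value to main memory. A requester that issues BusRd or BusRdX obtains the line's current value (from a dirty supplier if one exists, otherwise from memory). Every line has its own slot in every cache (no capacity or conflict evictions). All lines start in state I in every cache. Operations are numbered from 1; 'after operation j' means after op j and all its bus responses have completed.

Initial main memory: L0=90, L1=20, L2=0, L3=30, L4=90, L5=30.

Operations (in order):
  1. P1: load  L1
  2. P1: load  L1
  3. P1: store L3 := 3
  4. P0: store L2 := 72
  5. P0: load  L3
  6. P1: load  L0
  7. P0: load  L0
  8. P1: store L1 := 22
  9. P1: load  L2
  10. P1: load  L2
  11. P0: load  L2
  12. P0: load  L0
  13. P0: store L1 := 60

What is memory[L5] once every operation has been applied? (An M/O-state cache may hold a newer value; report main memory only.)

memory[L5] = 30

step 1: P1: load  L1  ⟶  IE  (L1)  txn=BusRd  M[L1]=20
step 2: P1: load  L1  ⟶  IE  (L1)  txn=∅  M[L1]=20
step 3: P1: store L3 := 3  ⟶  IM  (L3)  txn=BusRdX  M[L3]=30
step 4: P0: store L2 := 72  ⟶  MI  (L2)  txn=BusRdX  M[L2]=0
step 5: P0: load  L3  ⟶  SO  (L3)  txn=BusRd  M[L3]=30
step 6: P1: load  L0  ⟶  IE  (L0)  txn=BusRd  M[L0]=90
step 7: P0: load  L0  ⟶  SS  (L0)  txn=BusRd  M[L0]=90
step 8: P1: store L1 := 22  ⟶  IM  (L1)  txn=∅  M[L1]=20
step 9: P1: load  L2  ⟶  OS  (L2)  txn=BusRd  M[L2]=0
step 10: P1: load  L2  ⟶  OS  (L2)  txn=∅  M[L2]=0
step 11: P0: load  L2  ⟶  OS  (L2)  txn=∅  M[L2]=0
step 12: P0: load  L0  ⟶  SS  (L0)  txn=∅  M[L0]=90
step 13: P0: store L1 := 60  ⟶  MI  (L1)  txn=BusRdX+Flush  M[L1]=22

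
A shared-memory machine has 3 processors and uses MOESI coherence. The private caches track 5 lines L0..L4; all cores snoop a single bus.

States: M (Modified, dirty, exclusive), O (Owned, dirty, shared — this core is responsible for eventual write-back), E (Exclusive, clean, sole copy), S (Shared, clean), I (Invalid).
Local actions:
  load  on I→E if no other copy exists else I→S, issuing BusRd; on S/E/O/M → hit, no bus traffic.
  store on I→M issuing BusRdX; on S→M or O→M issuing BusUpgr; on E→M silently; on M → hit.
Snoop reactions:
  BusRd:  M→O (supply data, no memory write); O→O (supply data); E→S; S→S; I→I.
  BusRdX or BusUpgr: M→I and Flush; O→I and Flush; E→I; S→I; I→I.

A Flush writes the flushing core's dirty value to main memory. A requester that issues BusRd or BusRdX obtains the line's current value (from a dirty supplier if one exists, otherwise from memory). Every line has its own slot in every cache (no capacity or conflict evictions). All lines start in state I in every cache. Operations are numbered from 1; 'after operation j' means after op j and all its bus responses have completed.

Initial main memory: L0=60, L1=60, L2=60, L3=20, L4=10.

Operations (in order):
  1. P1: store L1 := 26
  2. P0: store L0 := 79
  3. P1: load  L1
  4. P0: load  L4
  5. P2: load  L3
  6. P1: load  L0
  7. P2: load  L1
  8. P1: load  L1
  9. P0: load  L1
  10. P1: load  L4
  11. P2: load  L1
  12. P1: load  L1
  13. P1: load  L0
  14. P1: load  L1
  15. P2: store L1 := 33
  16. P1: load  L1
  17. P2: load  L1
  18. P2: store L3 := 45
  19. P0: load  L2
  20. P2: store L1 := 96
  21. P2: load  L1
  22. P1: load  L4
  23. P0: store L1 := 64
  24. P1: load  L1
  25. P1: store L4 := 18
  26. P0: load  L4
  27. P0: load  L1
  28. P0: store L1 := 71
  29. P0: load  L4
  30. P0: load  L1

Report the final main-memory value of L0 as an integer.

  op1 P1: store L1 := 26 → I/M/I on L1; bus BusRdX; mem=60
  op2 P0: store L0 := 79 → M/I/I on L0; bus BusRdX; mem=60
  op3 P1: load  L1 → I/M/I on L1; bus (none); mem=60
  op4 P0: load  L4 → E/I/I on L4; bus BusRd; mem=10
  op5 P2: load  L3 → I/I/E on L3; bus BusRd; mem=20
  op6 P1: load  L0 → O/S/I on L0; bus BusRd; mem=60
  op7 P2: load  L1 → I/O/S on L1; bus BusRd; mem=60
  op8 P1: load  L1 → I/O/S on L1; bus (none); mem=60
  op9 P0: load  L1 → S/O/S on L1; bus BusRd; mem=60
  op10 P1: load  L4 → S/S/I on L4; bus BusRd; mem=10
  op11 P2: load  L1 → S/O/S on L1; bus (none); mem=60
  op12 P1: load  L1 → S/O/S on L1; bus (none); mem=60
  op13 P1: load  L0 → O/S/I on L0; bus (none); mem=60
  op14 P1: load  L1 → S/O/S on L1; bus (none); mem=60
  op15 P2: store L1 := 33 → I/I/M on L1; bus BusUpgr Flush; mem=26
  op16 P1: load  L1 → I/S/O on L1; bus BusRd; mem=26
  op17 P2: load  L1 → I/S/O on L1; bus (none); mem=26
  op18 P2: store L3 := 45 → I/I/M on L3; bus (none); mem=20
  op19 P0: load  L2 → E/I/I on L2; bus BusRd; mem=60
  op20 P2: store L1 := 96 → I/I/M on L1; bus BusUpgr; mem=26
  op21 P2: load  L1 → I/I/M on L1; bus (none); mem=26
  op22 P1: load  L4 → S/S/I on L4; bus (none); mem=10
  op23 P0: store L1 := 64 → M/I/I on L1; bus BusRdX Flush; mem=96
  op24 P1: load  L1 → O/S/I on L1; bus BusRd; mem=96
  op25 P1: store L4 := 18 → I/M/I on L4; bus BusUpgr; mem=10
  op26 P0: load  L4 → S/O/I on L4; bus BusRd; mem=10
  op27 P0: load  L1 → O/S/I on L1; bus (none); mem=96
  op28 P0: store L1 := 71 → M/I/I on L1; bus BusUpgr; mem=96
  op29 P0: load  L4 → S/O/I on L4; bus (none); mem=10
  op30 P0: load  L1 → M/I/I on L1; bus (none); mem=96

memory[L0] = 60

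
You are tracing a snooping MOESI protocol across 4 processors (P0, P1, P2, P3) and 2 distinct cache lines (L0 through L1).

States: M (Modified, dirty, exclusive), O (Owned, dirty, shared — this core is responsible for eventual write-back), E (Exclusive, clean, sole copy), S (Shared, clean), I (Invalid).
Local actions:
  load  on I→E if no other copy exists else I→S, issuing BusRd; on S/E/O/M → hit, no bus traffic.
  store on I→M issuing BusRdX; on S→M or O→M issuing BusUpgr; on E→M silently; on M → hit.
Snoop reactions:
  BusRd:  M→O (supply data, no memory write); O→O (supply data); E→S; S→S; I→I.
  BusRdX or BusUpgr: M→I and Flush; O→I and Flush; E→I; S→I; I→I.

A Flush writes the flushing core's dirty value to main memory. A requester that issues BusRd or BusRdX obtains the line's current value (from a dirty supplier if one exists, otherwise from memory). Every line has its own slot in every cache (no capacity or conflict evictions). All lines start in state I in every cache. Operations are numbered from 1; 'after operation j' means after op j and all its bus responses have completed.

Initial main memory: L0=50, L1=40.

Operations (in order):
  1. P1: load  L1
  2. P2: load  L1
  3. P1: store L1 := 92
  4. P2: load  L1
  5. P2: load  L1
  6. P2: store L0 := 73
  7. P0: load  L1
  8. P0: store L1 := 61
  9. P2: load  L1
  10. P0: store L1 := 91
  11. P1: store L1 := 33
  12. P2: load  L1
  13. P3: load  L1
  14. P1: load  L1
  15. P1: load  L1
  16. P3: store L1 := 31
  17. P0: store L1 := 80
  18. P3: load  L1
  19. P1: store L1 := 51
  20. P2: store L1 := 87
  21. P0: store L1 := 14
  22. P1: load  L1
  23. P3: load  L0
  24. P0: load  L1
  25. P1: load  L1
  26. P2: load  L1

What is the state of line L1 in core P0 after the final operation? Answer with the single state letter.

state = O

step 1: P1: load  L1  ⟶  IEII  (L1)  txn=BusRd  M[L1]=40
step 2: P2: load  L1  ⟶  ISSI  (L1)  txn=BusRd  M[L1]=40
step 3: P1: store L1 := 92  ⟶  IMII  (L1)  txn=BusUpgr  M[L1]=40
step 4: P2: load  L1  ⟶  IOSI  (L1)  txn=BusRd  M[L1]=40
step 5: P2: load  L1  ⟶  IOSI  (L1)  txn=∅  M[L1]=40
step 6: P2: store L0 := 73  ⟶  IIMI  (L0)  txn=BusRdX  M[L0]=50
step 7: P0: load  L1  ⟶  SOSI  (L1)  txn=BusRd  M[L1]=40
step 8: P0: store L1 := 61  ⟶  MIII  (L1)  txn=BusUpgr+Flush  M[L1]=92
step 9: P2: load  L1  ⟶  OISI  (L1)  txn=BusRd  M[L1]=92
step 10: P0: store L1 := 91  ⟶  MIII  (L1)  txn=BusUpgr  M[L1]=92
step 11: P1: store L1 := 33  ⟶  IMII  (L1)  txn=BusRdX+Flush  M[L1]=91
step 12: P2: load  L1  ⟶  IOSI  (L1)  txn=BusRd  M[L1]=91
step 13: P3: load  L1  ⟶  IOSS  (L1)  txn=BusRd  M[L1]=91
step 14: P1: load  L1  ⟶  IOSS  (L1)  txn=∅  M[L1]=91
step 15: P1: load  L1  ⟶  IOSS  (L1)  txn=∅  M[L1]=91
step 16: P3: store L1 := 31  ⟶  IIIM  (L1)  txn=BusUpgr+Flush  M[L1]=33
step 17: P0: store L1 := 80  ⟶  MIII  (L1)  txn=BusRdX+Flush  M[L1]=31
step 18: P3: load  L1  ⟶  OIIS  (L1)  txn=BusRd  M[L1]=31
step 19: P1: store L1 := 51  ⟶  IMII  (L1)  txn=BusRdX+Flush  M[L1]=80
step 20: P2: store L1 := 87  ⟶  IIMI  (L1)  txn=BusRdX+Flush  M[L1]=51
step 21: P0: store L1 := 14  ⟶  MIII  (L1)  txn=BusRdX+Flush  M[L1]=87
step 22: P1: load  L1  ⟶  OSII  (L1)  txn=BusRd  M[L1]=87
step 23: P3: load  L0  ⟶  IIOS  (L0)  txn=BusRd  M[L0]=50
step 24: P0: load  L1  ⟶  OSII  (L1)  txn=∅  M[L1]=87
step 25: P1: load  L1  ⟶  OSII  (L1)  txn=∅  M[L1]=87
step 26: P2: load  L1  ⟶  OSSI  (L1)  txn=BusRd  M[L1]=87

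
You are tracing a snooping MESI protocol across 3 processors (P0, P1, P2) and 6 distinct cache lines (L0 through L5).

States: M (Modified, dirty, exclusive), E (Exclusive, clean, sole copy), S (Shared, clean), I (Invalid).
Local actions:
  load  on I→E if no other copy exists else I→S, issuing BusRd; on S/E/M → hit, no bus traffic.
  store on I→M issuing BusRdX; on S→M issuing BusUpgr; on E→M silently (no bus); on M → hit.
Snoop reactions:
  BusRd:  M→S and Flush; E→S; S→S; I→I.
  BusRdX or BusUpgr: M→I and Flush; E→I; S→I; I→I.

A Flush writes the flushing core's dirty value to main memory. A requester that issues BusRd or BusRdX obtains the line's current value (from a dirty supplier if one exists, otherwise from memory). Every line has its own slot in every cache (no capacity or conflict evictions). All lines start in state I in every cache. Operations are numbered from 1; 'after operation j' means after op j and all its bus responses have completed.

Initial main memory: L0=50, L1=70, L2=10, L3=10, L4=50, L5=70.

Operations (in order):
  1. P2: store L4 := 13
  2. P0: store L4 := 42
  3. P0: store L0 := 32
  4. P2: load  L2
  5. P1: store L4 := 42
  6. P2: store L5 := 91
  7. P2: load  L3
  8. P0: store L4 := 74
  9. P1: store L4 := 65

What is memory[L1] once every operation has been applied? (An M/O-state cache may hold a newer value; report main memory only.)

memory[L1] = 70

1. P2: store L4 := 13  bus=[BusRdX]  L4: P0=I P1=I P2=M  mem[L4]=50
2. P0: store L4 := 42  bus=[BusRdX,Flush]  L4: P0=M P1=I P2=I  mem[L4]=13
3. P0: store L0 := 32  bus=[BusRdX]  L0: P0=M P1=I P2=I  mem[L0]=50
4. P2: load  L2  bus=[BusRd]  L2: P0=I P1=I P2=E  mem[L2]=10
5. P1: store L4 := 42  bus=[BusRdX,Flush]  L4: P0=I P1=M P2=I  mem[L4]=42
6. P2: store L5 := 91  bus=[BusRdX]  L5: P0=I P1=I P2=M  mem[L5]=70
7. P2: load  L3  bus=[BusRd]  L3: P0=I P1=I P2=E  mem[L3]=10
8. P0: store L4 := 74  bus=[BusRdX,Flush]  L4: P0=M P1=I P2=I  mem[L4]=42
9. P1: store L4 := 65  bus=[BusRdX,Flush]  L4: P0=I P1=M P2=I  mem[L4]=74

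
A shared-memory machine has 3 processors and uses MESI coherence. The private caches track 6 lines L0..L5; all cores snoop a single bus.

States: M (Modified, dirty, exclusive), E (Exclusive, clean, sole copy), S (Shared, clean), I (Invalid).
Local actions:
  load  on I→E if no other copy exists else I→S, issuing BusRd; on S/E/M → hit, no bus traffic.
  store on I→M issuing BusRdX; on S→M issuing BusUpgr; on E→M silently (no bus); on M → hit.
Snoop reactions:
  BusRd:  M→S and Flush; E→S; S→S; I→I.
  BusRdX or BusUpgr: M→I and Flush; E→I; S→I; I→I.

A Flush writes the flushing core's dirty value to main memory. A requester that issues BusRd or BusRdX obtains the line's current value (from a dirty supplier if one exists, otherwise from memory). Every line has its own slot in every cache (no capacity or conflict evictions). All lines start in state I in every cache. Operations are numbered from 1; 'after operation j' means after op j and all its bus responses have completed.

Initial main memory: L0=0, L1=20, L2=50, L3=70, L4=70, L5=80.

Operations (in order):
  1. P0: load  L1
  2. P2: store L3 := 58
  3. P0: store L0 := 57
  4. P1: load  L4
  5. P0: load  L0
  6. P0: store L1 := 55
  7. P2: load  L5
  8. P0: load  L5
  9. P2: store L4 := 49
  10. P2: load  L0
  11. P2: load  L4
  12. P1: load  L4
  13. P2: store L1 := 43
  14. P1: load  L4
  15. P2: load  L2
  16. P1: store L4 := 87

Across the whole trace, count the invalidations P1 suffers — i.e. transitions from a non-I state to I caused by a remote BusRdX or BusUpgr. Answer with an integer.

invalidations = 1

step 1: P0: load  L1  ⟶  EII  (L1)  txn=BusRd  M[L1]=20
step 2: P2: store L3 := 58  ⟶  IIM  (L3)  txn=BusRdX  M[L3]=70
step 3: P0: store L0 := 57  ⟶  MII  (L0)  txn=BusRdX  M[L0]=0
step 4: P1: load  L4  ⟶  IEI  (L4)  txn=BusRd  M[L4]=70
step 5: P0: load  L0  ⟶  MII  (L0)  txn=∅  M[L0]=0
step 6: P0: store L1 := 55  ⟶  MII  (L1)  txn=∅  M[L1]=20
step 7: P2: load  L5  ⟶  IIE  (L5)  txn=BusRd  M[L5]=80
step 8: P0: load  L5  ⟶  SIS  (L5)  txn=BusRd  M[L5]=80
step 9: P2: store L4 := 49  ⟶  IIM  (L4)  txn=BusRdX  M[L4]=70
step 10: P2: load  L0  ⟶  SIS  (L0)  txn=BusRd+Flush  M[L0]=57
step 11: P2: load  L4  ⟶  IIM  (L4)  txn=∅  M[L4]=70
step 12: P1: load  L4  ⟶  ISS  (L4)  txn=BusRd+Flush  M[L4]=49
step 13: P2: store L1 := 43  ⟶  IIM  (L1)  txn=BusRdX+Flush  M[L1]=55
step 14: P1: load  L4  ⟶  ISS  (L4)  txn=∅  M[L4]=49
step 15: P2: load  L2  ⟶  IIE  (L2)  txn=BusRd  M[L2]=50
step 16: P1: store L4 := 87  ⟶  IMI  (L4)  txn=BusUpgr  M[L4]=49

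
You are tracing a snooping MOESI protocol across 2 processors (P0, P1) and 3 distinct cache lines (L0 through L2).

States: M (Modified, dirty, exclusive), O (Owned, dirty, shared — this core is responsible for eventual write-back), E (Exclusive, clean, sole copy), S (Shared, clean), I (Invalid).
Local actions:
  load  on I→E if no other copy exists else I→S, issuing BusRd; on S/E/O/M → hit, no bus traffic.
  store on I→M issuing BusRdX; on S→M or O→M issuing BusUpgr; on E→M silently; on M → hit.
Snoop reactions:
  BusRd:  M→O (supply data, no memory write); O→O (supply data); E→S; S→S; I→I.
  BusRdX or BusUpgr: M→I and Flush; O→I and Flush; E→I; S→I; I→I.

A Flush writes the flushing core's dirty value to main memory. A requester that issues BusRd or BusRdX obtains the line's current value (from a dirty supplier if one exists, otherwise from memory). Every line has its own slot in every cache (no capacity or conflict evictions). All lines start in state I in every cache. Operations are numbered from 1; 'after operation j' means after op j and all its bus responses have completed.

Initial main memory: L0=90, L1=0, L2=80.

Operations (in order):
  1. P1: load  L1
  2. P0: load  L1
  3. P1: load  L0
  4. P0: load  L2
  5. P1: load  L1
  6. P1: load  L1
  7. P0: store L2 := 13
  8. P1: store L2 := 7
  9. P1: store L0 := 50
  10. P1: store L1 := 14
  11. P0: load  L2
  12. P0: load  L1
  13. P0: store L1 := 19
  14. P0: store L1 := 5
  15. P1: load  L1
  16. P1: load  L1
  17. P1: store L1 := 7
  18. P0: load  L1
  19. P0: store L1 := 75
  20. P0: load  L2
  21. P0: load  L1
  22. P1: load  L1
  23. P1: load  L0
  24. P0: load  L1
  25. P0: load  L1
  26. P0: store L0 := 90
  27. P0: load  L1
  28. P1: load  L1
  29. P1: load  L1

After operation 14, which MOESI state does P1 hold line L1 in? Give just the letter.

  op1 P1: load  L1 → I/E on L1; bus BusRd; mem=0
  op2 P0: load  L1 → S/S on L1; bus BusRd; mem=0
  op3 P1: load  L0 → I/E on L0; bus BusRd; mem=90
  op4 P0: load  L2 → E/I on L2; bus BusRd; mem=80
  op5 P1: load  L1 → S/S on L1; bus (none); mem=0
  op6 P1: load  L1 → S/S on L1; bus (none); mem=0
  op7 P0: store L2 := 13 → M/I on L2; bus (none); mem=80
  op8 P1: store L2 := 7 → I/M on L2; bus BusRdX Flush; mem=13
  op9 P1: store L0 := 50 → I/M on L0; bus (none); mem=90
  op10 P1: store L1 := 14 → I/M on L1; bus BusUpgr; mem=0
  op11 P0: load  L2 → S/O on L2; bus BusRd; mem=13
  op12 P0: load  L1 → S/O on L1; bus BusRd; mem=0
  op13 P0: store L1 := 19 → M/I on L1; bus BusUpgr Flush; mem=14
  op14 P0: store L1 := 5 → M/I on L1; bus (none); mem=14
  op15 P1: load  L1 → O/S on L1; bus BusRd; mem=14
  op16 P1: load  L1 → O/S on L1; bus (none); mem=14
  op17 P1: store L1 := 7 → I/M on L1; bus BusUpgr Flush; mem=5
  op18 P0: load  L1 → S/O on L1; bus BusRd; mem=5
  op19 P0: store L1 := 75 → M/I on L1; bus BusUpgr Flush; mem=7
  op20 P0: load  L2 → S/O on L2; bus (none); mem=13
  op21 P0: load  L1 → M/I on L1; bus (none); mem=7
  op22 P1: load  L1 → O/S on L1; bus BusRd; mem=7
  op23 P1: load  L0 → I/M on L0; bus (none); mem=90
  op24 P0: load  L1 → O/S on L1; bus (none); mem=7
  op25 P0: load  L1 → O/S on L1; bus (none); mem=7
  op26 P0: store L0 := 90 → M/I on L0; bus BusRdX Flush; mem=50
  op27 P0: load  L1 → O/S on L1; bus (none); mem=7
  op28 P1: load  L1 → O/S on L1; bus (none); mem=7
  op29 P1: load  L1 → O/S on L1; bus (none); mem=7

state = I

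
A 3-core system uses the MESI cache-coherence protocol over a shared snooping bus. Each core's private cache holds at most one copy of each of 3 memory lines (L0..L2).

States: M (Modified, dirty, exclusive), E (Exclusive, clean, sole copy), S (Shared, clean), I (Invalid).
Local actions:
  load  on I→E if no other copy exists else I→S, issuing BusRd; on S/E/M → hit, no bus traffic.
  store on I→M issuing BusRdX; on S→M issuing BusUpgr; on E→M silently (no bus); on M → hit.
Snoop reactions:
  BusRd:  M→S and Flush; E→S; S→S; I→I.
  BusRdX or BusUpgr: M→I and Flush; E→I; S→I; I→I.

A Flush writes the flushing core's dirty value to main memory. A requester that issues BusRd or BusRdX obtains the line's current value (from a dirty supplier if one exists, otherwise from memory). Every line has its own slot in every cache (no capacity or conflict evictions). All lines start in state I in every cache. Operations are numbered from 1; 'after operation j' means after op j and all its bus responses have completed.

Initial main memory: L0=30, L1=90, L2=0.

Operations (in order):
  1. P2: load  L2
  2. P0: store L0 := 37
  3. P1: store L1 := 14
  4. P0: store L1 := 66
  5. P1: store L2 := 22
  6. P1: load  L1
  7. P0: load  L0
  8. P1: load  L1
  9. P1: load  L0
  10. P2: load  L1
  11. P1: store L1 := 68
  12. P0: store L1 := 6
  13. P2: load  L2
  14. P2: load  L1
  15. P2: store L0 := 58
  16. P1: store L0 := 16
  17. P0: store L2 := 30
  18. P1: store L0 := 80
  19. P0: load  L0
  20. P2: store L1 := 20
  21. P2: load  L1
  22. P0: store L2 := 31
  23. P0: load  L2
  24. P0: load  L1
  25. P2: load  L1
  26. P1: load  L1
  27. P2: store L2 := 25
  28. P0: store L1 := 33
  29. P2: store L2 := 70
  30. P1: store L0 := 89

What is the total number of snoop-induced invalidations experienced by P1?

  op1 P2: load  L2 → I/I/E on L2; bus BusRd; mem=0
  op2 P0: store L0 := 37 → M/I/I on L0; bus BusRdX; mem=30
  op3 P1: store L1 := 14 → I/M/I on L1; bus BusRdX; mem=90
  op4 P0: store L1 := 66 → M/I/I on L1; bus BusRdX Flush; mem=14
  op5 P1: store L2 := 22 → I/M/I on L2; bus BusRdX; mem=0
  op6 P1: load  L1 → S/S/I on L1; bus BusRd Flush; mem=66
  op7 P0: load  L0 → M/I/I on L0; bus (none); mem=30
  op8 P1: load  L1 → S/S/I on L1; bus (none); mem=66
  op9 P1: load  L0 → S/S/I on L0; bus BusRd Flush; mem=37
  op10 P2: load  L1 → S/S/S on L1; bus BusRd; mem=66
  op11 P1: store L1 := 68 → I/M/I on L1; bus BusUpgr; mem=66
  op12 P0: store L1 := 6 → M/I/I on L1; bus BusRdX Flush; mem=68
  op13 P2: load  L2 → I/S/S on L2; bus BusRd Flush; mem=22
  op14 P2: load  L1 → S/I/S on L1; bus BusRd Flush; mem=6
  op15 P2: store L0 := 58 → I/I/M on L0; bus BusRdX; mem=37
  op16 P1: store L0 := 16 → I/M/I on L0; bus BusRdX Flush; mem=58
  op17 P0: store L2 := 30 → M/I/I on L2; bus BusRdX; mem=22
  op18 P1: store L0 := 80 → I/M/I on L0; bus (none); mem=58
  op19 P0: load  L0 → S/S/I on L0; bus BusRd Flush; mem=80
  op20 P2: store L1 := 20 → I/I/M on L1; bus BusUpgr; mem=6
  op21 P2: load  L1 → I/I/M on L1; bus (none); mem=6
  op22 P0: store L2 := 31 → M/I/I on L2; bus (none); mem=22
  op23 P0: load  L2 → M/I/I on L2; bus (none); mem=22
  op24 P0: load  L1 → S/I/S on L1; bus BusRd Flush; mem=20
  op25 P2: load  L1 → S/I/S on L1; bus (none); mem=20
  op26 P1: load  L1 → S/S/S on L1; bus BusRd; mem=20
  op27 P2: store L2 := 25 → I/I/M on L2; bus BusRdX Flush; mem=31
  op28 P0: store L1 := 33 → M/I/I on L1; bus BusUpgr; mem=20
  op29 P2: store L2 := 70 → I/I/M on L2; bus (none); mem=31
  op30 P1: store L0 := 89 → I/M/I on L0; bus BusUpgr; mem=80

invalidations = 5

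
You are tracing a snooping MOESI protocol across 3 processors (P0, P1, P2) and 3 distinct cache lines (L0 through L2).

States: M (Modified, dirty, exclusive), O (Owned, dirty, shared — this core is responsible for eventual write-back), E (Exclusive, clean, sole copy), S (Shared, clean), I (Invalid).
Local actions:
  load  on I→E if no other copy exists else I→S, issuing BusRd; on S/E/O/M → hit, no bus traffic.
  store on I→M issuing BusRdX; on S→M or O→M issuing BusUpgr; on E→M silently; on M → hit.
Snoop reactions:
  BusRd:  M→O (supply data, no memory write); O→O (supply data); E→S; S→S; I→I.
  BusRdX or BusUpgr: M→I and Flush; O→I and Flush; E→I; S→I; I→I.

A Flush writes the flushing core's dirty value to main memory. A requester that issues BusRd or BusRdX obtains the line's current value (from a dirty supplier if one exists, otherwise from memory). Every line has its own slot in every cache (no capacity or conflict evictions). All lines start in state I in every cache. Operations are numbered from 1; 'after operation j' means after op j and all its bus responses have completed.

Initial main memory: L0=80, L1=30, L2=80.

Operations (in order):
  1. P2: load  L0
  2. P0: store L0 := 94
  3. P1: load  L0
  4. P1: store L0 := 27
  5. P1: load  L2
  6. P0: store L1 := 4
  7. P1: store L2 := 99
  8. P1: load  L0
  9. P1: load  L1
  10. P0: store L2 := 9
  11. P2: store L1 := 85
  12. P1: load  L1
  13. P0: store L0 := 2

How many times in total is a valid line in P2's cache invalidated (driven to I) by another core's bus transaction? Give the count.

step 1: P2: load  L0  ⟶  IIE  (L0)  txn=BusRd  M[L0]=80
step 2: P0: store L0 := 94  ⟶  MII  (L0)  txn=BusRdX  M[L0]=80
step 3: P1: load  L0  ⟶  OSI  (L0)  txn=BusRd  M[L0]=80
step 4: P1: store L0 := 27  ⟶  IMI  (L0)  txn=BusUpgr+Flush  M[L0]=94
step 5: P1: load  L2  ⟶  IEI  (L2)  txn=BusRd  M[L2]=80
step 6: P0: store L1 := 4  ⟶  MII  (L1)  txn=BusRdX  M[L1]=30
step 7: P1: store L2 := 99  ⟶  IMI  (L2)  txn=∅  M[L2]=80
step 8: P1: load  L0  ⟶  IMI  (L0)  txn=∅  M[L0]=94
step 9: P1: load  L1  ⟶  OSI  (L1)  txn=BusRd  M[L1]=30
step 10: P0: store L2 := 9  ⟶  MII  (L2)  txn=BusRdX+Flush  M[L2]=99
step 11: P2: store L1 := 85  ⟶  IIM  (L1)  txn=BusRdX+Flush  M[L1]=4
step 12: P1: load  L1  ⟶  ISO  (L1)  txn=BusRd  M[L1]=4
step 13: P0: store L0 := 2  ⟶  MII  (L0)  txn=BusRdX+Flush  M[L0]=27

invalidations = 1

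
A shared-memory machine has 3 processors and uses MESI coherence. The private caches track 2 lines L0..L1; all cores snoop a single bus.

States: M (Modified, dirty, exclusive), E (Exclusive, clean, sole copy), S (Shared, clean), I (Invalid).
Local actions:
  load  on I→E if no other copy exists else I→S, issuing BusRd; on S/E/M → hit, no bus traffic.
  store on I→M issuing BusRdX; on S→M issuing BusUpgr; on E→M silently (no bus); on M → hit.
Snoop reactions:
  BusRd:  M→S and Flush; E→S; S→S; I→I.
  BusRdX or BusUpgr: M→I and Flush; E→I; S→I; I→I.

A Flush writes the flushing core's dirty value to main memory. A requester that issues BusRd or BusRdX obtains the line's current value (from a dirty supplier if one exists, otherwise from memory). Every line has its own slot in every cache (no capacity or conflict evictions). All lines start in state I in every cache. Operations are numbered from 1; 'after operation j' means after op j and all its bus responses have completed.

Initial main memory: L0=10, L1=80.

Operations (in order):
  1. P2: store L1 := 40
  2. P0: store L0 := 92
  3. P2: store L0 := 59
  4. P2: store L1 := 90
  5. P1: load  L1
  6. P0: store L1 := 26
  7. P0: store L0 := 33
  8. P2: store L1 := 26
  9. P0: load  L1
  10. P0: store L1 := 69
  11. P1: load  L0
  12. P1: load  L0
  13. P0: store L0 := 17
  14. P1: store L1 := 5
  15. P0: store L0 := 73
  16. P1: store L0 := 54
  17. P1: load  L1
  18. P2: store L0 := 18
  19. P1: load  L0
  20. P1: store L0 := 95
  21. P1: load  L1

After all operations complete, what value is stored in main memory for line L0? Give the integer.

memory[L0] = 18

  op1 P2: store L1 := 40 → I/I/M on L1; bus BusRdX; mem=80
  op2 P0: store L0 := 92 → M/I/I on L0; bus BusRdX; mem=10
  op3 P2: store L0 := 59 → I/I/M on L0; bus BusRdX Flush; mem=92
  op4 P2: store L1 := 90 → I/I/M on L1; bus (none); mem=80
  op5 P1: load  L1 → I/S/S on L1; bus BusRd Flush; mem=90
  op6 P0: store L1 := 26 → M/I/I on L1; bus BusRdX; mem=90
  op7 P0: store L0 := 33 → M/I/I on L0; bus BusRdX Flush; mem=59
  op8 P2: store L1 := 26 → I/I/M on L1; bus BusRdX Flush; mem=26
  op9 P0: load  L1 → S/I/S on L1; bus BusRd Flush; mem=26
  op10 P0: store L1 := 69 → M/I/I on L1; bus BusUpgr; mem=26
  op11 P1: load  L0 → S/S/I on L0; bus BusRd Flush; mem=33
  op12 P1: load  L0 → S/S/I on L0; bus (none); mem=33
  op13 P0: store L0 := 17 → M/I/I on L0; bus BusUpgr; mem=33
  op14 P1: store L1 := 5 → I/M/I on L1; bus BusRdX Flush; mem=69
  op15 P0: store L0 := 73 → M/I/I on L0; bus (none); mem=33
  op16 P1: store L0 := 54 → I/M/I on L0; bus BusRdX Flush; mem=73
  op17 P1: load  L1 → I/M/I on L1; bus (none); mem=69
  op18 P2: store L0 := 18 → I/I/M on L0; bus BusRdX Flush; mem=54
  op19 P1: load  L0 → I/S/S on L0; bus BusRd Flush; mem=18
  op20 P1: store L0 := 95 → I/M/I on L0; bus BusUpgr; mem=18
  op21 P1: load  L1 → I/M/I on L1; bus (none); mem=69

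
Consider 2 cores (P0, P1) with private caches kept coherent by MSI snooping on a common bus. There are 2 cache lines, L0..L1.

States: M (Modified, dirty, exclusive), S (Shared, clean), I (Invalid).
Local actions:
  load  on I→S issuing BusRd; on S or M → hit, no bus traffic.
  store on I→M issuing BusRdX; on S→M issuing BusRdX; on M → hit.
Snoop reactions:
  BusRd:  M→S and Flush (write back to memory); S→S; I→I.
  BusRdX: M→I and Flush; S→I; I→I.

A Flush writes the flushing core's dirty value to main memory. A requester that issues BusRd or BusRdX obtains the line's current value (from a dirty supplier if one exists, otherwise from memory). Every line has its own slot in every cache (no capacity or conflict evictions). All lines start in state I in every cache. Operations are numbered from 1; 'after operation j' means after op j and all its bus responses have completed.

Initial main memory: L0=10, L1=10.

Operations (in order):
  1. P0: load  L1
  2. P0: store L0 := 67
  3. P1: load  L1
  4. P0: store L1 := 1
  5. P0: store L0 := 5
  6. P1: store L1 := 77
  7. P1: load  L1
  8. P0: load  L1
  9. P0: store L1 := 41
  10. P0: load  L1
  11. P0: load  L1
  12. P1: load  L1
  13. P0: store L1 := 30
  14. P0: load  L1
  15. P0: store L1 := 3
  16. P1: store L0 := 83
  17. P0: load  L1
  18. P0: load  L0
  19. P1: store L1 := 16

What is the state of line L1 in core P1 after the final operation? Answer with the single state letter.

state = M

  op1 P0: load  L1 → S/I on L1; bus BusRd; mem=10
  op2 P0: store L0 := 67 → M/I on L0; bus BusRdX; mem=10
  op3 P1: load  L1 → S/S on L1; bus BusRd; mem=10
  op4 P0: store L1 := 1 → M/I on L1; bus BusRdX; mem=10
  op5 P0: store L0 := 5 → M/I on L0; bus (none); mem=10
  op6 P1: store L1 := 77 → I/M on L1; bus BusRdX Flush; mem=1
  op7 P1: load  L1 → I/M on L1; bus (none); mem=1
  op8 P0: load  L1 → S/S on L1; bus BusRd Flush; mem=77
  op9 P0: store L1 := 41 → M/I on L1; bus BusRdX; mem=77
  op10 P0: load  L1 → M/I on L1; bus (none); mem=77
  op11 P0: load  L1 → M/I on L1; bus (none); mem=77
  op12 P1: load  L1 → S/S on L1; bus BusRd Flush; mem=41
  op13 P0: store L1 := 30 → M/I on L1; bus BusRdX; mem=41
  op14 P0: load  L1 → M/I on L1; bus (none); mem=41
  op15 P0: store L1 := 3 → M/I on L1; bus (none); mem=41
  op16 P1: store L0 := 83 → I/M on L0; bus BusRdX Flush; mem=5
  op17 P0: load  L1 → M/I on L1; bus (none); mem=41
  op18 P0: load  L0 → S/S on L0; bus BusRd Flush; mem=83
  op19 P1: store L1 := 16 → I/M on L1; bus BusRdX Flush; mem=3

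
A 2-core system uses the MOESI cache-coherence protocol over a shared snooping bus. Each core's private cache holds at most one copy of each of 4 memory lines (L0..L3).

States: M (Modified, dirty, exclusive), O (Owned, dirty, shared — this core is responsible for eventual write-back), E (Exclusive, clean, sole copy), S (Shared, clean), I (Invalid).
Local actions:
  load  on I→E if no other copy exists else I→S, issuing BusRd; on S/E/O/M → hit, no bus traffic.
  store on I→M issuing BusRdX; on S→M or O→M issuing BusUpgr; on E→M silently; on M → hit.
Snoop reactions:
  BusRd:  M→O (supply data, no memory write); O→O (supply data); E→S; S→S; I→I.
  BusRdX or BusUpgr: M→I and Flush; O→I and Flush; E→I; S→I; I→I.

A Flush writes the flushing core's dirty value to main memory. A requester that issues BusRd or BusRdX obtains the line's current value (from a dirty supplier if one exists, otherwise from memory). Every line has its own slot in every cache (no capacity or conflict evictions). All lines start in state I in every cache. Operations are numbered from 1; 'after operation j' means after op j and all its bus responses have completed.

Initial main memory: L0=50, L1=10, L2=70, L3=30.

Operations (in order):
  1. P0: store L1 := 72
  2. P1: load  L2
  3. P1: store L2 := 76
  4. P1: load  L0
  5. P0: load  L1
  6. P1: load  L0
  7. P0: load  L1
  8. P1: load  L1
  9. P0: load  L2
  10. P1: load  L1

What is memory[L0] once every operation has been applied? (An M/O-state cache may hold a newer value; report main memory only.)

memory[L0] = 50

[1] P0: store L1 := 72 | P0:M(72), P1:I | bus: BusRdX
[2] P1: load  L2 | P0:I, P1:E(70) | bus: BusRd
[3] P1: store L2 := 76 | P0:I, P1:M(76) | bus: none
[4] P1: load  L0 | P0:I, P1:E(50) | bus: BusRd
[5] P0: load  L1 | P0:M(72), P1:I | bus: none
[6] P1: load  L0 | P0:I, P1:E(50) | bus: none
[7] P0: load  L1 | P0:M(72), P1:I | bus: none
[8] P1: load  L1 | P0:O(72), P1:S(72) | bus: BusRd
[9] P0: load  L2 | P0:S(76), P1:O(76) | bus: BusRd
[10] P1: load  L1 | P0:O(72), P1:S(72) | bus: none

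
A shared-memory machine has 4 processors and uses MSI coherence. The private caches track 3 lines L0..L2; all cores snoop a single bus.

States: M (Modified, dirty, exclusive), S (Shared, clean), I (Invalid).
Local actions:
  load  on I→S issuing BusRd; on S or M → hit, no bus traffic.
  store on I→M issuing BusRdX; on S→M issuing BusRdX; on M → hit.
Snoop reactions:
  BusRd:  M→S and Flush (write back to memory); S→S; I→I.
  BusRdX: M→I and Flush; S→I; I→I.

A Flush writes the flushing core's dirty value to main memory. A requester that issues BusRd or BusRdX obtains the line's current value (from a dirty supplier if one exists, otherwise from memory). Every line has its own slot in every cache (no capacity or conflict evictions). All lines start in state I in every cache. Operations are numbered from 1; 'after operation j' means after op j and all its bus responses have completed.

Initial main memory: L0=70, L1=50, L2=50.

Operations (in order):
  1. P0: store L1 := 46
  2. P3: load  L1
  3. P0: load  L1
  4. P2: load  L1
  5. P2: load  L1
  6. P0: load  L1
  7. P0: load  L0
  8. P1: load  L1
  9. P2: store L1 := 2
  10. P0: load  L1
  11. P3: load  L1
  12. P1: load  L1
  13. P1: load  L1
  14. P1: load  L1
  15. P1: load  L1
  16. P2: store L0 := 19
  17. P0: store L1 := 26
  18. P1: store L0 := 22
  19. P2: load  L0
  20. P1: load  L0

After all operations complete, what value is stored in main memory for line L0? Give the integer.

memory[L0] = 22

1. P0: store L1 := 46  bus=[BusRdX]  L1: P0=M P1=I P2=I P3=I  mem[L1]=50
2. P3: load  L1  bus=[BusRd,Flush]  L1: P0=S P1=I P2=I P3=S  mem[L1]=46
3. P0: load  L1  bus=[-]  L1: P0=S P1=I P2=I P3=S  mem[L1]=46
4. P2: load  L1  bus=[BusRd]  L1: P0=S P1=I P2=S P3=S  mem[L1]=46
5. P2: load  L1  bus=[-]  L1: P0=S P1=I P2=S P3=S  mem[L1]=46
6. P0: load  L1  bus=[-]  L1: P0=S P1=I P2=S P3=S  mem[L1]=46
7. P0: load  L0  bus=[BusRd]  L0: P0=S P1=I P2=I P3=I  mem[L0]=70
8. P1: load  L1  bus=[BusRd]  L1: P0=S P1=S P2=S P3=S  mem[L1]=46
9. P2: store L1 := 2  bus=[BusRdX]  L1: P0=I P1=I P2=M P3=I  mem[L1]=46
10. P0: load  L1  bus=[BusRd,Flush]  L1: P0=S P1=I P2=S P3=I  mem[L1]=2
11. P3: load  L1  bus=[BusRd]  L1: P0=S P1=I P2=S P3=S  mem[L1]=2
12. P1: load  L1  bus=[BusRd]  L1: P0=S P1=S P2=S P3=S  mem[L1]=2
13. P1: load  L1  bus=[-]  L1: P0=S P1=S P2=S P3=S  mem[L1]=2
14. P1: load  L1  bus=[-]  L1: P0=S P1=S P2=S P3=S  mem[L1]=2
15. P1: load  L1  bus=[-]  L1: P0=S P1=S P2=S P3=S  mem[L1]=2
16. P2: store L0 := 19  bus=[BusRdX]  L0: P0=I P1=I P2=M P3=I  mem[L0]=70
17. P0: store L1 := 26  bus=[BusRdX]  L1: P0=M P1=I P2=I P3=I  mem[L1]=2
18. P1: store L0 := 22  bus=[BusRdX,Flush]  L0: P0=I P1=M P2=I P3=I  mem[L0]=19
19. P2: load  L0  bus=[BusRd,Flush]  L0: P0=I P1=S P2=S P3=I  mem[L0]=22
20. P1: load  L0  bus=[-]  L0: P0=I P1=S P2=S P3=I  mem[L0]=22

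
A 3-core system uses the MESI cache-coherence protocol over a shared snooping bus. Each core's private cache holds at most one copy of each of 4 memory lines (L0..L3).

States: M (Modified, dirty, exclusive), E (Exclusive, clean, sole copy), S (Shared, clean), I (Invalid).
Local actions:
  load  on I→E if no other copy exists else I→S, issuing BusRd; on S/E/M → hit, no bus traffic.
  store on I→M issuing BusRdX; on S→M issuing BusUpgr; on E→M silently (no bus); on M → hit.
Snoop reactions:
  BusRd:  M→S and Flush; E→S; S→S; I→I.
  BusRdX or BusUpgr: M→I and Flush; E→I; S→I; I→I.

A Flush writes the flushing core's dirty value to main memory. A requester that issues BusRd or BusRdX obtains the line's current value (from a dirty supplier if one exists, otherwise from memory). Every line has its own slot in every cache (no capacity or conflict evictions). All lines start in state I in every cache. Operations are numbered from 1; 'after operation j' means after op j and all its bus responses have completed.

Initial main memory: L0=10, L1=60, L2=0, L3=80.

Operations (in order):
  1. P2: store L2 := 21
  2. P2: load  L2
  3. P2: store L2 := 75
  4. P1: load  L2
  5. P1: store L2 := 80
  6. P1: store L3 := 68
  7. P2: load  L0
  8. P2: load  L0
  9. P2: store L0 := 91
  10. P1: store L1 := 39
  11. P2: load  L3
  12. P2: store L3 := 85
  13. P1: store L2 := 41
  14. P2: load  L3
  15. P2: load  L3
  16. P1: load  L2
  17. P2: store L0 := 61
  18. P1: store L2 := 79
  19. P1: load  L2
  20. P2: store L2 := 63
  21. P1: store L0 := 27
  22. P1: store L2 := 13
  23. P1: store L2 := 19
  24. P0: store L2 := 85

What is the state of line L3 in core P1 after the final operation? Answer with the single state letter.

  op1 P2: store L2 := 21 → I/I/M on L2; bus BusRdX; mem=0
  op2 P2: load  L2 → I/I/M on L2; bus (none); mem=0
  op3 P2: store L2 := 75 → I/I/M on L2; bus (none); mem=0
  op4 P1: load  L2 → I/S/S on L2; bus BusRd Flush; mem=75
  op5 P1: store L2 := 80 → I/M/I on L2; bus BusUpgr; mem=75
  op6 P1: store L3 := 68 → I/M/I on L3; bus BusRdX; mem=80
  op7 P2: load  L0 → I/I/E on L0; bus BusRd; mem=10
  op8 P2: load  L0 → I/I/E on L0; bus (none); mem=10
  op9 P2: store L0 := 91 → I/I/M on L0; bus (none); mem=10
  op10 P1: store L1 := 39 → I/M/I on L1; bus BusRdX; mem=60
  op11 P2: load  L3 → I/S/S on L3; bus BusRd Flush; mem=68
  op12 P2: store L3 := 85 → I/I/M on L3; bus BusUpgr; mem=68
  op13 P1: store L2 := 41 → I/M/I on L2; bus (none); mem=75
  op14 P2: load  L3 → I/I/M on L3; bus (none); mem=68
  op15 P2: load  L3 → I/I/M on L3; bus (none); mem=68
  op16 P1: load  L2 → I/M/I on L2; bus (none); mem=75
  op17 P2: store L0 := 61 → I/I/M on L0; bus (none); mem=10
  op18 P1: store L2 := 79 → I/M/I on L2; bus (none); mem=75
  op19 P1: load  L2 → I/M/I on L2; bus (none); mem=75
  op20 P2: store L2 := 63 → I/I/M on L2; bus BusRdX Flush; mem=79
  op21 P1: store L0 := 27 → I/M/I on L0; bus BusRdX Flush; mem=61
  op22 P1: store L2 := 13 → I/M/I on L2; bus BusRdX Flush; mem=63
  op23 P1: store L2 := 19 → I/M/I on L2; bus (none); mem=63
  op24 P0: store L2 := 85 → M/I/I on L2; bus BusRdX Flush; mem=19

state = I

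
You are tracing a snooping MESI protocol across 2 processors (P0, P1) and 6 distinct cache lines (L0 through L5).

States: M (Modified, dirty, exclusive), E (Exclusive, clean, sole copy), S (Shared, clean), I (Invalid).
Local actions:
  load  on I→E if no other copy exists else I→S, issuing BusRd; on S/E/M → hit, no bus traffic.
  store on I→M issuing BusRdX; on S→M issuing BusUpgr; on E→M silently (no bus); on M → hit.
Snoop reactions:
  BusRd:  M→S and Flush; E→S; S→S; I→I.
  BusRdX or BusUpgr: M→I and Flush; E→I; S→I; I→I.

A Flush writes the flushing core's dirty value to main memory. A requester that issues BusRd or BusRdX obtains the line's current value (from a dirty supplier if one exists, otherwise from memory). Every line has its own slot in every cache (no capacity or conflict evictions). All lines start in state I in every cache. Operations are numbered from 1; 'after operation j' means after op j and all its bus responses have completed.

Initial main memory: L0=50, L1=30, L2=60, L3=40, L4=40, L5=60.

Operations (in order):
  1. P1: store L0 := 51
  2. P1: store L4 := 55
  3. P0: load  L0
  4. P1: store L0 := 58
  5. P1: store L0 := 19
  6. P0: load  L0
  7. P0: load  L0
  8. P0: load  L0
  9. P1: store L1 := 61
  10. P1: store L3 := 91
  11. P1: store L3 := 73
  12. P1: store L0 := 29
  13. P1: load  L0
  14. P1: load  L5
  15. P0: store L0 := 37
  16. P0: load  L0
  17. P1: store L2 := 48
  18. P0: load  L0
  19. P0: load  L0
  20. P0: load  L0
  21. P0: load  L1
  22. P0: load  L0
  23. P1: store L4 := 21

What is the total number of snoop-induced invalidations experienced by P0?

step 1: P1: store L0 := 51  ⟶  IM  (L0)  txn=BusRdX  M[L0]=50
step 2: P1: store L4 := 55  ⟶  IM  (L4)  txn=BusRdX  M[L4]=40
step 3: P0: load  L0  ⟶  SS  (L0)  txn=BusRd+Flush  M[L0]=51
step 4: P1: store L0 := 58  ⟶  IM  (L0)  txn=BusUpgr  M[L0]=51
step 5: P1: store L0 := 19  ⟶  IM  (L0)  txn=∅  M[L0]=51
step 6: P0: load  L0  ⟶  SS  (L0)  txn=BusRd+Flush  M[L0]=19
step 7: P0: load  L0  ⟶  SS  (L0)  txn=∅  M[L0]=19
step 8: P0: load  L0  ⟶  SS  (L0)  txn=∅  M[L0]=19
step 9: P1: store L1 := 61  ⟶  IM  (L1)  txn=BusRdX  M[L1]=30
step 10: P1: store L3 := 91  ⟶  IM  (L3)  txn=BusRdX  M[L3]=40
step 11: P1: store L3 := 73  ⟶  IM  (L3)  txn=∅  M[L3]=40
step 12: P1: store L0 := 29  ⟶  IM  (L0)  txn=BusUpgr  M[L0]=19
step 13: P1: load  L0  ⟶  IM  (L0)  txn=∅  M[L0]=19
step 14: P1: load  L5  ⟶  IE  (L5)  txn=BusRd  M[L5]=60
step 15: P0: store L0 := 37  ⟶  MI  (L0)  txn=BusRdX+Flush  M[L0]=29
step 16: P0: load  L0  ⟶  MI  (L0)  txn=∅  M[L0]=29
step 17: P1: store L2 := 48  ⟶  IM  (L2)  txn=BusRdX  M[L2]=60
step 18: P0: load  L0  ⟶  MI  (L0)  txn=∅  M[L0]=29
step 19: P0: load  L0  ⟶  MI  (L0)  txn=∅  M[L0]=29
step 20: P0: load  L0  ⟶  MI  (L0)  txn=∅  M[L0]=29
step 21: P0: load  L1  ⟶  SS  (L1)  txn=BusRd+Flush  M[L1]=61
step 22: P0: load  L0  ⟶  MI  (L0)  txn=∅  M[L0]=29
step 23: P1: store L4 := 21  ⟶  IM  (L4)  txn=∅  M[L4]=40

invalidations = 2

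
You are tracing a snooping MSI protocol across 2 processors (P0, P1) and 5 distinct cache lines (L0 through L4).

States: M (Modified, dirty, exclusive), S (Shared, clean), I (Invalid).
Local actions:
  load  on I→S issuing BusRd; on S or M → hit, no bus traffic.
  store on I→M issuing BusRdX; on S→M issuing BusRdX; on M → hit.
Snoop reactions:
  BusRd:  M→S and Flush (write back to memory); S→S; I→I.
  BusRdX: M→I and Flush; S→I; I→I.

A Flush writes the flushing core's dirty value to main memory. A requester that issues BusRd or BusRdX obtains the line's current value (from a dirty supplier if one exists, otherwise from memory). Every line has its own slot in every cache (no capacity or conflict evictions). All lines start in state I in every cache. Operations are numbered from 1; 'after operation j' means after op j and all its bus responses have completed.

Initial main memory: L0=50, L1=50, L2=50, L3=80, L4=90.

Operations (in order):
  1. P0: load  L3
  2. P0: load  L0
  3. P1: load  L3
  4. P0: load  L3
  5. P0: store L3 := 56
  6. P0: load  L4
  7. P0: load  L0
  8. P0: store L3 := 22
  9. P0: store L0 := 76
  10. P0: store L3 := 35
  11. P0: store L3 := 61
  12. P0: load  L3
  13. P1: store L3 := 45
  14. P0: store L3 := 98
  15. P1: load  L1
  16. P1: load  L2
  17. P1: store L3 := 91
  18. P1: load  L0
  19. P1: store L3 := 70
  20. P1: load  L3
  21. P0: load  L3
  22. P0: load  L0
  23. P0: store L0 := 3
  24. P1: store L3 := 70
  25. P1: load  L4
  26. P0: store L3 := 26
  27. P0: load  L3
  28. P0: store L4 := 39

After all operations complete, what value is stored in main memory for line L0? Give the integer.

1. P0: load  L3  bus=[BusRd]  L3: P0=S P1=I  mem[L3]=80
2. P0: load  L0  bus=[BusRd]  L0: P0=S P1=I  mem[L0]=50
3. P1: load  L3  bus=[BusRd]  L3: P0=S P1=S  mem[L3]=80
4. P0: load  L3  bus=[-]  L3: P0=S P1=S  mem[L3]=80
5. P0: store L3 := 56  bus=[BusRdX]  L3: P0=M P1=I  mem[L3]=80
6. P0: load  L4  bus=[BusRd]  L4: P0=S P1=I  mem[L4]=90
7. P0: load  L0  bus=[-]  L0: P0=S P1=I  mem[L0]=50
8. P0: store L3 := 22  bus=[-]  L3: P0=M P1=I  mem[L3]=80
9. P0: store L0 := 76  bus=[BusRdX]  L0: P0=M P1=I  mem[L0]=50
10. P0: store L3 := 35  bus=[-]  L3: P0=M P1=I  mem[L3]=80
11. P0: store L3 := 61  bus=[-]  L3: P0=M P1=I  mem[L3]=80
12. P0: load  L3  bus=[-]  L3: P0=M P1=I  mem[L3]=80
13. P1: store L3 := 45  bus=[BusRdX,Flush]  L3: P0=I P1=M  mem[L3]=61
14. P0: store L3 := 98  bus=[BusRdX,Flush]  L3: P0=M P1=I  mem[L3]=45
15. P1: load  L1  bus=[BusRd]  L1: P0=I P1=S  mem[L1]=50
16. P1: load  L2  bus=[BusRd]  L2: P0=I P1=S  mem[L2]=50
17. P1: store L3 := 91  bus=[BusRdX,Flush]  L3: P0=I P1=M  mem[L3]=98
18. P1: load  L0  bus=[BusRd,Flush]  L0: P0=S P1=S  mem[L0]=76
19. P1: store L3 := 70  bus=[-]  L3: P0=I P1=M  mem[L3]=98
20. P1: load  L3  bus=[-]  L3: P0=I P1=M  mem[L3]=98
21. P0: load  L3  bus=[BusRd,Flush]  L3: P0=S P1=S  mem[L3]=70
22. P0: load  L0  bus=[-]  L0: P0=S P1=S  mem[L0]=76
23. P0: store L0 := 3  bus=[BusRdX]  L0: P0=M P1=I  mem[L0]=76
24. P1: store L3 := 70  bus=[BusRdX]  L3: P0=I P1=M  mem[L3]=70
25. P1: load  L4  bus=[BusRd]  L4: P0=S P1=S  mem[L4]=90
26. P0: store L3 := 26  bus=[BusRdX,Flush]  L3: P0=M P1=I  mem[L3]=70
27. P0: load  L3  bus=[-]  L3: P0=M P1=I  mem[L3]=70
28. P0: store L4 := 39  bus=[BusRdX]  L4: P0=M P1=I  mem[L4]=90

memory[L0] = 76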